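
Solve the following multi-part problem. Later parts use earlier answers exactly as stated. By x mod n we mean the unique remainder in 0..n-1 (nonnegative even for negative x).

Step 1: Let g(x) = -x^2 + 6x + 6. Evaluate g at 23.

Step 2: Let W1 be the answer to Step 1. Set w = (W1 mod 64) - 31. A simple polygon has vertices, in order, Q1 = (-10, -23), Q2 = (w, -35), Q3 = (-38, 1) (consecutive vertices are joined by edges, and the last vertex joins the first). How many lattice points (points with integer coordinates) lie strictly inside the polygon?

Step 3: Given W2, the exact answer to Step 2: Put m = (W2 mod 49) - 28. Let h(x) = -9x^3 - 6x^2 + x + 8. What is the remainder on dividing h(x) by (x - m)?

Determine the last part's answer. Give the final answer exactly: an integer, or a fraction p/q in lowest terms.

-7030

Step 1: -1*(23)^2 + 6*(23)^1 + 6 = (-529) + (138) + (6) = -385; answer -385
Step 2: W1 = -385; w = 32; cross terms: (-10*-35 - 32*-23)=1086, (32*1 - -38*-35)=-1298, (-38*-23 - -10*1)=884; twice the area = |672| = 672; area = 336; boundary points = 6 + 2 + 4 = 12; strictly interior points = area - boundary/2 + 1 = 331; answer 331
Step 3: W2 = 331; m = 9; remainder = value at the root: -9*(9)^3 - 6*(9)^2 + 1*(9)^1 + 8 = (-6561) + (-486) + (9) + (8) = -7030; answer -7030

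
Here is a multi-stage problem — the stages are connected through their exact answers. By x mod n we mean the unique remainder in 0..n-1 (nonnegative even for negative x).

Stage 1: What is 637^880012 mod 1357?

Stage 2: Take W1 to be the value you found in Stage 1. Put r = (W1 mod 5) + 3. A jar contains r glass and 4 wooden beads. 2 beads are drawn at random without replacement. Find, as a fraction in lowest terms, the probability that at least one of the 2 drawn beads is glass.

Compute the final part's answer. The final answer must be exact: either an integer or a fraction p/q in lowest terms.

13/15

Stage 1: squarings mod 1357: 637^1=637, 637^2=26, 637^4=676, 637^8=1024, 637^16=972, 637^32=312, 637^64=997, 637^128=685, 637^256=1060, 637^512=4, 637^1024=16, 637^2048=256, 637^4096=400, 637^8192=1231, 637^16384=949, 637^32768=910, 637^65536=330, 637^131072=340, 637^262144=255, 637^524288=1246; 637^880012 = 637^4 * 637^8 * 637^128 * 637^256 * 637^1024 * 637^2048 * 637^8192 * 637^16384 * 637^65536 * 637^262144 * 637^524288 = 223 (mod 1357); answer 223
Stage 2: W1 = 223; r = 6; total draws C(10,2) = 45; complement C(4,2) = 6; favorable 45 - 6 = 39; P = 13/15; answer 13/15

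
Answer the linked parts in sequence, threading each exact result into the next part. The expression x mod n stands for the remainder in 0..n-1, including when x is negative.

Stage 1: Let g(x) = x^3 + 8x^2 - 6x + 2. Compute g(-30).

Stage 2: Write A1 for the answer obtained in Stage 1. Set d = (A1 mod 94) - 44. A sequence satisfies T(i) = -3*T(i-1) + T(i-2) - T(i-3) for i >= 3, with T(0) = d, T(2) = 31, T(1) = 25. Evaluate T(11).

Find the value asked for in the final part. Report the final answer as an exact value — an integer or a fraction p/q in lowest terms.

Stage 1: 1*(-30)^3 + 8*(-30)^2 - 6*(-30)^1 + 2 = (-27000) + (7200) + (180) + (2) = -19618; answer -19618
Stage 2: A1 = -19618; d = -16; T(3) = -3*(31) + 1*(25) - 1*(-16) = -52; iterating: T(3)=-52, T(4)=162, T(5)=-569, T(6)=1921, T(7)=-6494, T(8)=21972, T(9)=-74331, T(10)=251459, T(11)=-850680; answer -850680

-850680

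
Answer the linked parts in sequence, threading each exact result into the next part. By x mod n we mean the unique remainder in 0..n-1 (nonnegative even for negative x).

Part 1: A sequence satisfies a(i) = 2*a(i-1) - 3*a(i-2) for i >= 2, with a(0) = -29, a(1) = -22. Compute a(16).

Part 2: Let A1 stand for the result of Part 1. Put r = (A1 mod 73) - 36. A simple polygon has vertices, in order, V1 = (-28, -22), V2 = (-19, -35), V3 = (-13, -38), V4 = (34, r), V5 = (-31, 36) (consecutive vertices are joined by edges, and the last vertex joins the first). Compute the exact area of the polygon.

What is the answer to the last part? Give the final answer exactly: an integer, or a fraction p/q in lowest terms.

Part 1: a(2) = 2*(-22) - 3*(-29) = 43; iterating: a(2)=43, a(3)=152, a(4)=175, a(5)=-106, a(6)=-737, a(7)=-1156, a(8)=-101, a(9)=3266, a(10)=6835, a(11)=3872, a(12)=-12761, a(13)=-37138, a(14)=-35993, a(15)=39428, a(16)=186835; answer 186835
Part 2: A1 = 186835; r = -8; cross terms: (-28*-35 - -19*-22)=562, (-19*-38 - -13*-35)=267, (-13*-8 - 34*-38)=1396, (34*36 - -31*-8)=976, (-31*-22 - -28*36)=1690; twice the area = |4891| = 4891; area = 4891/2; answer 4891/2

4891/2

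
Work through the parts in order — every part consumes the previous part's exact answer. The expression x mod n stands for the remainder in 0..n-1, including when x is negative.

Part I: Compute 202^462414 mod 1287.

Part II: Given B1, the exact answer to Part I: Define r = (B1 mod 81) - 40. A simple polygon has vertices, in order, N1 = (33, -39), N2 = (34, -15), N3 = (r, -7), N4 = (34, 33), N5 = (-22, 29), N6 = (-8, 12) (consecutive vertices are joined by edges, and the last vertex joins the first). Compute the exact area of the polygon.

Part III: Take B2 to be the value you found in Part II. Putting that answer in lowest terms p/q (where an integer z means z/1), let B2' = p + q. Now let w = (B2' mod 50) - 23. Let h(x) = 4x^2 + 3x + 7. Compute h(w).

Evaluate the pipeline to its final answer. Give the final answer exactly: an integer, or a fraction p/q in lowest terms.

377

Part I: squarings mod 1287: 202^1=202, 202^2=907, 202^4=256, 202^8=1186, 202^16=1192, 202^32=16, 202^64=256, 202^128=1186, 202^256=1192, 202^512=16, 202^1024=256, 202^2048=1186, 202^4096=1192, 202^8192=16, 202^16384=256, 202^32768=1186, 202^65536=1192, 202^131072=16, 202^262144=256; 202^462414 = 202^2 * 202^4 * 202^8 * 202^64 * 202^512 * 202^1024 * 202^2048 * 202^65536 * 202^131072 * 202^262144 = 883 (mod 1287); answer 883
Part II: B1 = 883; r = 33; cross terms: (33*-15 - 34*-39)=831, (34*-7 - 33*-15)=257, (33*33 - 34*-7)=1327, (34*29 - -22*33)=1712, (-22*12 - -8*29)=-32, (-8*-39 - 33*12)=-84; twice the area = |4011| = 4011; area = 4011/2; answer 4011/2
Part III: B2 = 4011/2; threaded value p + q = 4013; w = -10; 4*(-10)^2 + 3*(-10)^1 + 7 = (400) + (-30) + (7) = 377; answer 377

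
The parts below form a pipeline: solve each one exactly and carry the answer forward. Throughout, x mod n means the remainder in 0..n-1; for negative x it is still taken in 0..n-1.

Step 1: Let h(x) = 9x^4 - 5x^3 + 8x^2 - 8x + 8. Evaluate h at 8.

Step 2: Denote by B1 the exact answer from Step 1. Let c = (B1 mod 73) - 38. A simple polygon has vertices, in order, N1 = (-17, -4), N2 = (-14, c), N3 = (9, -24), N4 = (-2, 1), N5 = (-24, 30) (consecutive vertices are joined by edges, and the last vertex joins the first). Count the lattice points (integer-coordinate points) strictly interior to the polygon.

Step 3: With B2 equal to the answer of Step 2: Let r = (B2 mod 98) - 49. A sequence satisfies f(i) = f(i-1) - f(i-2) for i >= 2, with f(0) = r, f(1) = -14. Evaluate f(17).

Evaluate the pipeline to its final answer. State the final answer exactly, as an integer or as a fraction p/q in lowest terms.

21

Step 1: 9*(8)^4 - 5*(8)^3 + 8*(8)^2 - 8*(8)^1 + 8 = (36864) + (-2560) + (512) + (-64) + (8) = 34760; answer 34760
Step 2: B1 = 34760; c = -26; cross terms: (-17*-26 - -14*-4)=386, (-14*-24 - 9*-26)=570, (9*1 - -2*-24)=-39, (-2*30 - -24*1)=-36, (-24*-4 - -17*30)=606; twice the area = |1487| = 1487; area = 1487/2; boundary points = 1 + 1 + 1 + 1 + 1 = 5; strictly interior points = area - boundary/2 + 1 = 742; answer 742
Step 3: B2 = 742; r = 7; f(2) = 1*(-14) - 1*(7) = -21; iterating: f(2)=-21, f(3)=-7, f(4)=14, f(5)=21, f(6)=7, f(7)=-14, f(8)=-21, f(9)=-7, f(10)=14, f(11)=21, f(12)=7, f(13)=-14, f(14)=-21, f(15)=-7, f(16)=14, f(17)=21; answer 21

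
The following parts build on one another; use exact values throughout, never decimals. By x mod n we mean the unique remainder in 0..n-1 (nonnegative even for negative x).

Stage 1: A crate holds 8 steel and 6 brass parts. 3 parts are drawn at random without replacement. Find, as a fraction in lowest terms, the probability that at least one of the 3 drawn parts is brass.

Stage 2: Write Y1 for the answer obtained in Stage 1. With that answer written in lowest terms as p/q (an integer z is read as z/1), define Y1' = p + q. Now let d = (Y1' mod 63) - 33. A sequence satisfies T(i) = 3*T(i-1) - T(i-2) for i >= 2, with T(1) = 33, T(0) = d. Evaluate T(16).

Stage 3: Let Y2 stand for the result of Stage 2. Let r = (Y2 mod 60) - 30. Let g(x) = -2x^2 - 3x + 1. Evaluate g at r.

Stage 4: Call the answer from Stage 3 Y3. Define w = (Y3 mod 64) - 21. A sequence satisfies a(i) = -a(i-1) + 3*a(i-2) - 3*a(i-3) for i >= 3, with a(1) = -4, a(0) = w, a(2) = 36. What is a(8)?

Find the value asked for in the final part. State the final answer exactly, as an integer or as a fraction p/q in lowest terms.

Stage 1: total draws C(14,3) = 364; complement C(8,3) = 56; favorable 364 - 56 = 308; P = 11/13; answer 11/13
Stage 2: Y1 = 11/13; threaded value p + q = 24; d = -9; T(2) = 3*(33) - 1*(-9) = 108; iterating: T(2)=108, T(3)=291, T(4)=765, T(5)=2004, T(6)=5247, T(7)=13737, T(8)=35964, T(9)=94155, T(10)=246501, T(11)=645348, T(12)=1689543, T(13)=4423281, T(14)=11580300, T(15)=30317619, T(16)=79372557; answer 79372557
Stage 3: Y2 = 79372557; r = 27; -2*(27)^2 - 3*(27)^1 + 1 = (-1458) + (-81) + (1) = -1538; answer -1538
Stage 4: Y3 = -1538; w = 41; a(3) = -1*(36) + 3*(-4) - 3*(41) = -171; iterating: a(3)=-171, a(4)=291, a(5)=-912, a(6)=2298, a(7)=-5907, a(8)=15537; answer 15537

15537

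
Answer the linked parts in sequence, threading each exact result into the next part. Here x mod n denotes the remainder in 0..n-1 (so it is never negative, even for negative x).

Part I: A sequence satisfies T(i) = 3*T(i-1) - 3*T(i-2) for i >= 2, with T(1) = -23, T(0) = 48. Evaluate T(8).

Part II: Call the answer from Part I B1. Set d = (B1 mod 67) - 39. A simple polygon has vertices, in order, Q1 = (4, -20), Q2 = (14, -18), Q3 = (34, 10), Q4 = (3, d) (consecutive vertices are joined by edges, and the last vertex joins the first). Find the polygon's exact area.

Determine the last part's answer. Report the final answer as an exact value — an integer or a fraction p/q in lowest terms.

Part I: T(2) = 3*(-23) - 3*(48) = -213; iterating: T(2)=-213, T(3)=-570, T(4)=-1071, T(5)=-1503, T(6)=-1296, T(7)=621, T(8)=5751; answer 5751
Part II: B1 = 5751; d = 17; cross terms: (4*-18 - 14*-20)=208, (14*10 - 34*-18)=752, (34*17 - 3*10)=548, (3*-20 - 4*17)=-128; twice the area = |1380| = 1380; area = 690; answer 690

690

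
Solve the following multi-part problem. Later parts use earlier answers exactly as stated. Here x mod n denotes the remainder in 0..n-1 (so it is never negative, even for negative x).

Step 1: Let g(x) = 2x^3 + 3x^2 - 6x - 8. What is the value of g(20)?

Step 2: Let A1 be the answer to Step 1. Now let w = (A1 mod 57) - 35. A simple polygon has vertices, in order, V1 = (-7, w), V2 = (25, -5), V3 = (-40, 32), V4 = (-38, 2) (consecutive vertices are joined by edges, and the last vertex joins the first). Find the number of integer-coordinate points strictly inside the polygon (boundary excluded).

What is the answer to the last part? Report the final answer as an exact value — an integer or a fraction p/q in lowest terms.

Step 1: 2*(20)^3 + 3*(20)^2 - 6*(20)^1 - 8 = (16000) + (1200) + (-120) + (-8) = 17072; answer 17072
Step 2: A1 = 17072; w = -6; cross terms: (-7*-5 - 25*-6)=185, (25*32 - -40*-5)=600, (-40*2 - -38*32)=1136, (-38*-6 - -7*2)=242; twice the area = |2163| = 2163; area = 2163/2; boundary points = 1 + 1 + 2 + 1 = 5; strictly interior points = area - boundary/2 + 1 = 1080; answer 1080

1080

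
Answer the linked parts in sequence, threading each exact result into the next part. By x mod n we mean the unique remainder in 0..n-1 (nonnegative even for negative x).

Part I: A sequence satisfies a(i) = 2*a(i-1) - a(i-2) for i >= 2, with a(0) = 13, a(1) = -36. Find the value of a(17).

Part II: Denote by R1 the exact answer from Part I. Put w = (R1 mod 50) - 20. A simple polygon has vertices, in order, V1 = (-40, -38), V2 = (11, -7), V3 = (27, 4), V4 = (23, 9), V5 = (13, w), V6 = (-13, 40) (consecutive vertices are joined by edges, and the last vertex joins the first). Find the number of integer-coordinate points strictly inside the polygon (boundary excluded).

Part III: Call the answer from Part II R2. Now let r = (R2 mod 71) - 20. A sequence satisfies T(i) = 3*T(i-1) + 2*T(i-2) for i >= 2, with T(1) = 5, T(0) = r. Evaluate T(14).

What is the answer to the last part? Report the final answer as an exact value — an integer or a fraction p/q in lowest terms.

Part I: a(2) = 2*(-36) - 1*(13) = -85; iterating: a(2)=-85, a(3)=-134, a(4)=-183, a(5)=-232, a(6)=-281, a(7)=-330, a(8)=-379, a(9)=-428, a(10)=-477, a(11)=-526, a(12)=-575, a(13)=-624, a(14)=-673, a(15)=-722, a(16)=-771, a(17)=-820; answer -820
Part II: R1 = -820; w = 10; cross terms: (-40*-7 - 11*-38)=698, (11*4 - 27*-7)=233, (27*9 - 23*4)=151, (23*10 - 13*9)=113, (13*40 - -13*10)=650, (-13*-38 - -40*40)=2094; twice the area = |3939| = 3939; area = 3939/2; boundary points = 1 + 1 + 1 + 1 + 2 + 3 = 9; strictly interior points = area - boundary/2 + 1 = 1966; answer 1966
Part III: R2 = 1966; r = 29; T(2) = 3*(5) + 2*(29) = 73; iterating: T(2)=73, T(3)=229, T(4)=833, T(5)=2957, T(6)=10537, T(7)=37525, T(8)=133649, T(9)=475997, T(10)=1695289, T(11)=6037861, T(12)=21504161, T(13)=76588205, T(14)=272772937; answer 272772937

272772937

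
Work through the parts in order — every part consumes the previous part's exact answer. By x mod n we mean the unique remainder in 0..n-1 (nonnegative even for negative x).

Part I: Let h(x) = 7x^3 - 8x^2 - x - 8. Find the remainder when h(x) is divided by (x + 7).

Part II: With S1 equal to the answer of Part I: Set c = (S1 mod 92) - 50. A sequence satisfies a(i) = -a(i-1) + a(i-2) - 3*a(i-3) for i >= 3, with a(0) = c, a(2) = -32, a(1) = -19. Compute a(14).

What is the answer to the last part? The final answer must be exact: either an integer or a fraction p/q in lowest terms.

3308

Part I: remainder = value at the root: 7*(-7)^3 - 8*(-7)^2 - 1*(-7)^1 - 8 = (-2401) + (-392) + (7) + (-8) = -2794; answer -2794
Part II: S1 = -2794; c = 8; a(3) = -1*(-32) + 1*(-19) - 3*(8) = -11; iterating: a(3)=-11, a(4)=36, a(5)=49, a(6)=20, a(7)=-79, a(8)=-48, a(9)=-91, a(10)=280, a(11)=-227, a(12)=780, a(13)=-1847, a(14)=3308; answer 3308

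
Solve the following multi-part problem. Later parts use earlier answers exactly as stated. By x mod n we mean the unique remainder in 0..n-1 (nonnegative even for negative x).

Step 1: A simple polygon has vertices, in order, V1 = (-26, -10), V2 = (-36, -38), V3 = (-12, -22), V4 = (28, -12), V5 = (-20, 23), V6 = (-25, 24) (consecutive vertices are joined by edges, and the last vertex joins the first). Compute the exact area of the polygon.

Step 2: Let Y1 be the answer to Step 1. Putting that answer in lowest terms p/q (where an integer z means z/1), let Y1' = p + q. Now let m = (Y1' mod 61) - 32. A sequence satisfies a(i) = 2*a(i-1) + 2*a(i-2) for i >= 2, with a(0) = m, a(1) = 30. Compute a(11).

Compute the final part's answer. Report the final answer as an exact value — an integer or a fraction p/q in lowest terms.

775552

Step 1: cross terms: (-26*-38 - -36*-10)=628, (-36*-22 - -12*-38)=336, (-12*-12 - 28*-22)=760, (28*23 - -20*-12)=404, (-20*24 - -25*23)=95, (-25*-10 - -26*24)=874; twice the area = |3097| = 3097; area = 3097/2; answer 3097/2
Step 2: Y1 = 3097/2; threaded value p + q = 3099; m = 17; a(2) = 2*(30) + 2*(17) = 94; iterating: a(2)=94, a(3)=248, a(4)=684, a(5)=1864, a(6)=5096, a(7)=13920, a(8)=38032, a(9)=103904, a(10)=283872, a(11)=775552; answer 775552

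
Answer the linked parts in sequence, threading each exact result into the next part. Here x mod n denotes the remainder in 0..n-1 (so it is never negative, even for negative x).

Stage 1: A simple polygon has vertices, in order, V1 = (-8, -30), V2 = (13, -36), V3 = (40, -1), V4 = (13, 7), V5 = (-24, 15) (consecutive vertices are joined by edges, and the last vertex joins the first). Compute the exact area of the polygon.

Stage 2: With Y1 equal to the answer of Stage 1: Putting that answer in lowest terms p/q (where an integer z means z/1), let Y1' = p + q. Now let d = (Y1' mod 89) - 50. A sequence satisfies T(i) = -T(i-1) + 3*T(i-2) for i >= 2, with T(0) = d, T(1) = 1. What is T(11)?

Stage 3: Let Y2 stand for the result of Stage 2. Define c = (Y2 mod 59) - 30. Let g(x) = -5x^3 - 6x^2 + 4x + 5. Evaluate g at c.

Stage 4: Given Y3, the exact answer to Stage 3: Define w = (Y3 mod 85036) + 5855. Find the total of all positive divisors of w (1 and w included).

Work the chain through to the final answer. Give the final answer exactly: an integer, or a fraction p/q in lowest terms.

134640

Stage 1: cross terms: (-8*-36 - 13*-30)=678, (13*-1 - 40*-36)=1427, (40*7 - 13*-1)=293, (13*15 - -24*7)=363, (-24*-30 - -8*15)=840; twice the area = |3601| = 3601; area = 3601/2; answer 3601/2
Stage 2: Y1 = 3601/2; threaded value p + q = 3603; d = -7; T(2) = -1*(1) + 3*(-7) = -22; iterating: T(2)=-22, T(3)=25, T(4)=-91, T(5)=166, T(6)=-439, T(7)=937, T(8)=-2254, T(9)=5065, T(10)=-11827, T(11)=27022; answer 27022
Stage 3: Y2 = 27022; c = -30; -5*(-30)^3 - 6*(-30)^2 + 4*(-30)^1 + 5 = (135000) + (-5400) + (-120) + (5) = 129485; answer 129485
Stage 4: Y3 = 129485; w = 50304; 50304 = 2^7 * 3 * 131; sigma = (1 + 2 + 4 + 8 + 16 + 32 + 64 + 128) * (1 + 3) * (1 + 131) = 255 * 4 * 132 = 134640; answer 134640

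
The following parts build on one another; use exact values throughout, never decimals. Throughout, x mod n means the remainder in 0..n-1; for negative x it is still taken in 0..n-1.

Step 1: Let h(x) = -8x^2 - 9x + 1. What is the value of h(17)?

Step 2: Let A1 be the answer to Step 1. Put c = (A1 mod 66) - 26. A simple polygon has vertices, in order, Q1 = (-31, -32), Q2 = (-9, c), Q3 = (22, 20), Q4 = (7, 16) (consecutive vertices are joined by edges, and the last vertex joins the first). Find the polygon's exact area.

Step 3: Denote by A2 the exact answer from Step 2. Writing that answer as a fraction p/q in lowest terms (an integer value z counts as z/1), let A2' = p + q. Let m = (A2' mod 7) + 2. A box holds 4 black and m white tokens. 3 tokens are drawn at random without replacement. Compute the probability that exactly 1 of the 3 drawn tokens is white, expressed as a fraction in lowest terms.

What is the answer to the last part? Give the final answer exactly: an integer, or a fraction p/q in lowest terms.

Step 1: -8*(17)^2 - 9*(17)^1 + 1 = (-2312) + (-153) + (1) = -2464; answer -2464
Step 2: A1 = -2464; c = 18; cross terms: (-31*18 - -9*-32)=-846, (-9*20 - 22*18)=-576, (22*16 - 7*20)=212, (7*-32 - -31*16)=272; twice the area = |-938| = 938; area = 469; answer 469
Step 3: A2 = 469; threaded value p + q = 470; m = 3; total draws C(7,3) = 35; favorable C(3,1)*C(4,2) = 18; P = 18/35; answer 18/35

18/35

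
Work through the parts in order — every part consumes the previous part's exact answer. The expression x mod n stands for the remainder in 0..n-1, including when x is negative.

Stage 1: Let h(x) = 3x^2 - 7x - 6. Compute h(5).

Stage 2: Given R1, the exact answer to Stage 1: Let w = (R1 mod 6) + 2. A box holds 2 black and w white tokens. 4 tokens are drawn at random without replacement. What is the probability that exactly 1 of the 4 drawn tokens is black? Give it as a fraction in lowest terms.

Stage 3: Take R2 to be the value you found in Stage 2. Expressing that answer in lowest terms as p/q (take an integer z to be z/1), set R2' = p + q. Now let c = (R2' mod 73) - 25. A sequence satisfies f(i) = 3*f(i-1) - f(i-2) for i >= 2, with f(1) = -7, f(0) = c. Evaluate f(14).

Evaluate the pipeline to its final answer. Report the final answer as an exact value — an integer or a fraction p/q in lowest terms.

-525175

Stage 1: 3*(5)^2 - 7*(5)^1 - 6 = (75) + (-35) + (-6) = 34; answer 34
Stage 2: R1 = 34; w = 6; total draws C(8,4) = 70; favorable C(2,1)*C(6,3) = 40; P = 4/7; answer 4/7
Stage 3: R2 = 4/7; threaded value p + q = 11; c = -14; f(2) = 3*(-7) - 1*(-14) = -7; iterating: f(2)=-7, f(3)=-14, f(4)=-35, f(5)=-91, f(6)=-238, f(7)=-623, f(8)=-1631, f(9)=-4270, f(10)=-11179, f(11)=-29267, f(12)=-76622, f(13)=-200599, f(14)=-525175; answer -525175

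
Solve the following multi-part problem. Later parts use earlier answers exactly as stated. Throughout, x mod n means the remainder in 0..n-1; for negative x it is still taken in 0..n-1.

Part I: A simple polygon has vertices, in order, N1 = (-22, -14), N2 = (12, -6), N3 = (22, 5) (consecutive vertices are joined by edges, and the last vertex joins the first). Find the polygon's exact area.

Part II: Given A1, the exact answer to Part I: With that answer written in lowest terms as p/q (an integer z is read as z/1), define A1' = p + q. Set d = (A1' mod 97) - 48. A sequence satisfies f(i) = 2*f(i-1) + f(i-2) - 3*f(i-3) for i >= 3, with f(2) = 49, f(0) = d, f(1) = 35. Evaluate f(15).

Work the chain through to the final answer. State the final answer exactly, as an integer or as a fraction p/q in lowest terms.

Part I: cross terms: (-22*-6 - 12*-14)=300, (12*5 - 22*-6)=192, (22*-14 - -22*5)=-198; twice the area = |294| = 294; area = 147; answer 147
Part II: A1 = 147; threaded value p + q = 148; d = 3; f(3) = 2*(49) + 1*(35) - 3*(3) = 124; iterating: f(3)=124, f(4)=192, f(5)=361, f(6)=542, f(7)=869, f(8)=1197, f(9)=1637, f(10)=1864, f(11)=1774, f(12)=501, f(13)=-2816, f(14)=-10453, f(15)=-25225; answer -25225

-25225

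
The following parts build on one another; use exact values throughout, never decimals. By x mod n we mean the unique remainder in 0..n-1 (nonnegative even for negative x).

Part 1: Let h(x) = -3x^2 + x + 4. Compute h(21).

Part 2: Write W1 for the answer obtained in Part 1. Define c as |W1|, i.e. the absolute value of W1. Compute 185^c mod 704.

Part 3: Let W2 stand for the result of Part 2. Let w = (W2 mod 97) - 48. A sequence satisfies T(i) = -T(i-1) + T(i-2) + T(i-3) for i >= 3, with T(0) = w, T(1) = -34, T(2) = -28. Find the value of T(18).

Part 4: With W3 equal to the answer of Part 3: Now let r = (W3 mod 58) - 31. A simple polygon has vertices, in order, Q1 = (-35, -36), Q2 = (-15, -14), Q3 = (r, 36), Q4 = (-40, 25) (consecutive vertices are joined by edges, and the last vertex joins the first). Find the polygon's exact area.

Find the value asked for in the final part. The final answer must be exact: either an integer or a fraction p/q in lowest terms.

1056

Part 1: -3*(21)^2 + 1*(21)^1 + 4 = (-1323) + (21) + (4) = -1298; answer -1298
Part 2: W1 = -1298; c = 1298; squarings mod 704: 185^1=185, 185^2=433, 185^4=225, 185^8=641, 185^16=449, 185^32=257, 185^64=577, 185^128=641, 185^256=449, 185^512=257, 185^1024=577; 185^1298 = 185^2 * 185^16 * 185^256 * 185^1024 = 113 (mod 704); answer 113
Part 3: W2 = 113; w = -32; T(3) = -1*(-28) + 1*(-34) + 1*(-32) = -38; iterating: T(3)=-38, T(4)=-24, T(5)=-42, T(6)=-20, T(7)=-46, T(8)=-16, T(9)=-50, T(10)=-12, T(11)=-54, T(12)=-8, T(13)=-58, T(14)=-4, T(15)=-62, T(16)=0, T(17)=-66, T(18)=4; answer 4
Part 4: W3 = 4; r = -27; cross terms: (-35*-14 - -15*-36)=-50, (-15*36 - -27*-14)=-918, (-27*25 - -40*36)=765, (-40*-36 - -35*25)=2315; twice the area = |2112| = 2112; area = 1056; answer 1056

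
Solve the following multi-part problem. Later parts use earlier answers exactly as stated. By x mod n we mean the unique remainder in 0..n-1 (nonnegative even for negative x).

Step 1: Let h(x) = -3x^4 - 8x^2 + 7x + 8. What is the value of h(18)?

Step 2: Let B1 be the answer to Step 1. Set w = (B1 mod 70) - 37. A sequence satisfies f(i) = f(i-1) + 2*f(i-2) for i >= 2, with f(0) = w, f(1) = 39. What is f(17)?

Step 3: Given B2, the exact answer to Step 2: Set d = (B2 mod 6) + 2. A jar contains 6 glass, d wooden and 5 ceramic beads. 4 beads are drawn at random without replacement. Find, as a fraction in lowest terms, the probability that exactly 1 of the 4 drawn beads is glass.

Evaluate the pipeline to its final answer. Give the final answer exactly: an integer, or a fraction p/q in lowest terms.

Step 1: -3*(18)^4 - 8*(18)^2 + 7*(18)^1 + 8 = (-314928) + (-2592) + (126) + (8) = -317386; answer -317386
Step 2: B1 = -317386; w = 27; f(2) = 1*(39) + 2*(27) = 93; iterating: f(2)=93, f(3)=171, f(4)=357, f(5)=699, f(6)=1413, f(7)=2811, f(8)=5637, f(9)=11259, f(10)=22533, f(11)=45051, f(12)=90117, f(13)=180219, f(14)=360453, f(15)=720891, f(16)=1441797, f(17)=2883579; answer 2883579
Step 3: B2 = 2883579; d = 5; total draws C(16,4) = 1820; favorable C(6,1)*C(10,3) = 720; P = 36/91; answer 36/91

36/91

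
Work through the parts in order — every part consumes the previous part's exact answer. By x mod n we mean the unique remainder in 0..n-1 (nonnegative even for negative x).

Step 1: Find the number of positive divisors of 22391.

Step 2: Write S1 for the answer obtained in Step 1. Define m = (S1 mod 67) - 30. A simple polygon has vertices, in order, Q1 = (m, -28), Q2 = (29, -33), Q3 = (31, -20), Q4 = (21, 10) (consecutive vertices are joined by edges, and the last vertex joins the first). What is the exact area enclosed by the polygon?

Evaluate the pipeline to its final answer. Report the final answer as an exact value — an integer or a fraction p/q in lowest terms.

Step 1: 22391 is prime, so its only divisors are 1 and 22391; count = 2; answer 2
Step 2: S1 = 2; m = -28; cross terms: (-28*-33 - 29*-28)=1736, (29*-20 - 31*-33)=443, (31*10 - 21*-20)=730, (21*-28 - -28*10)=-308; twice the area = |2601| = 2601; area = 2601/2; answer 2601/2

2601/2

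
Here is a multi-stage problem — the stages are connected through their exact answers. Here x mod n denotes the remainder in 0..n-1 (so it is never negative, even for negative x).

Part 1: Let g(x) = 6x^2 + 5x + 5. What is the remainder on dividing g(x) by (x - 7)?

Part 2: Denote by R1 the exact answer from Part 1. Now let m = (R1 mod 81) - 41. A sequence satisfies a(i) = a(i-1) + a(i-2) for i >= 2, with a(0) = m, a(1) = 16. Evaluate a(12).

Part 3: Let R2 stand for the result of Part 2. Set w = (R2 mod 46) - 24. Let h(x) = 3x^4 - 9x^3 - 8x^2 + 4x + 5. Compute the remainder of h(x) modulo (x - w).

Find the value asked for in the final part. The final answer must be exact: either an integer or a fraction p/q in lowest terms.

449735

Part 1: remainder = value at the root: 6*(7)^2 + 5*(7)^1 + 5 = (294) + (35) + (5) = 334; answer 334
Part 2: R1 = 334; m = -31; a(2) = 1*(16) + 1*(-31) = -15; iterating: a(2)=-15, a(3)=1, a(4)=-14, a(5)=-13, a(6)=-27, a(7)=-40, a(8)=-67, a(9)=-107, a(10)=-174, a(11)=-281, a(12)=-455; answer -455
Part 3: R2 = -455; w = -19; remainder = value at the root: 3*(-19)^4 - 9*(-19)^3 - 8*(-19)^2 + 4*(-19)^1 + 5 = (390963) + (61731) + (-2888) + (-76) + (5) = 449735; answer 449735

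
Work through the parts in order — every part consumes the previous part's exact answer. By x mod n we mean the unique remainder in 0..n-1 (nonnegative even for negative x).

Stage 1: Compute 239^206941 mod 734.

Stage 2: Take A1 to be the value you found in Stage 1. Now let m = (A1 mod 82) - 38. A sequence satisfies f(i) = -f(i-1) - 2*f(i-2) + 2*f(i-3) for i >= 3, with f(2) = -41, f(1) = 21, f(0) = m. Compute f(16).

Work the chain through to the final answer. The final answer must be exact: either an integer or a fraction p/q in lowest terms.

Stage 1: squarings mod 734: 239^1=239, 239^2=603, 239^4=279, 239^8=37, 239^16=635, 239^32=259, 239^64=287, 239^128=161, 239^256=231, 239^512=513, 239^1024=397, 239^2048=533, 239^4096=31, 239^8192=227, 239^16384=149, 239^32768=181, 239^65536=465, 239^131072=429; 239^206941 = 239^1 * 239^4 * 239^8 * 239^16 * 239^64 * 239^2048 * 239^8192 * 239^65536 * 239^131072 = 17 (mod 734); answer 17
Stage 2: A1 = 17; m = -21; f(3) = -1*(-41) - 2*(21) + 2*(-21) = -43; iterating: f(3)=-43, f(4)=167, f(5)=-163, f(6)=-257, f(7)=917, f(8)=-729, f(9)=-1619, f(10)=4911, f(11)=-3131, f(12)=-9929, f(13)=26013, f(14)=-12417, f(15)=-59467, f(16)=136327; answer 136327

136327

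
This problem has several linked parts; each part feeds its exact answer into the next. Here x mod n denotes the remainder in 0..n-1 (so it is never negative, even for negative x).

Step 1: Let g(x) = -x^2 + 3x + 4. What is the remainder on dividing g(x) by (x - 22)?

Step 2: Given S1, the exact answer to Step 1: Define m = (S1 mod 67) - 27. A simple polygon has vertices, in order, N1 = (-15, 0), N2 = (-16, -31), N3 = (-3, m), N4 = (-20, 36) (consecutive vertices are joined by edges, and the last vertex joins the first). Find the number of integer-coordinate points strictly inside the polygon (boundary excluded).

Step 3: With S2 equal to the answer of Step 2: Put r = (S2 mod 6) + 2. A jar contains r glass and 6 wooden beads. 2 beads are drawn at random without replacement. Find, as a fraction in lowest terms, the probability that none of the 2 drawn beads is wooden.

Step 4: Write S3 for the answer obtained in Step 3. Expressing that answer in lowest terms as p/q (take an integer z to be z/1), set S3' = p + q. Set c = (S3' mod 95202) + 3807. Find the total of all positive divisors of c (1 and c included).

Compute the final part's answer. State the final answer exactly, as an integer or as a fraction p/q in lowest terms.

Step 1: remainder = value at the root: -1*(22)^2 + 3*(22)^1 + 4 = (-484) + (66) + (4) = -414; answer -414
Step 2: S1 = -414; m = 28; cross terms: (-15*-31 - -16*0)=465, (-16*28 - -3*-31)=-541, (-3*36 - -20*28)=452, (-20*0 - -15*36)=540; twice the area = |916| = 916; area = 458; boundary points = 1 + 1 + 1 + 1 = 4; strictly interior points = area - boundary/2 + 1 = 457; answer 457
Step 3: S2 = 457; r = 3; total draws C(9,2) = 36; favorable C(3,2) = 3; P = 1/12; answer 1/12
Step 4: S3 = 1/12; threaded value p + q = 13; c = 3820; 3820 = 2^2 * 5 * 191; sigma = (1 + 2 + 4) * (1 + 5) * (1 + 191) = 7 * 6 * 192 = 8064; answer 8064

8064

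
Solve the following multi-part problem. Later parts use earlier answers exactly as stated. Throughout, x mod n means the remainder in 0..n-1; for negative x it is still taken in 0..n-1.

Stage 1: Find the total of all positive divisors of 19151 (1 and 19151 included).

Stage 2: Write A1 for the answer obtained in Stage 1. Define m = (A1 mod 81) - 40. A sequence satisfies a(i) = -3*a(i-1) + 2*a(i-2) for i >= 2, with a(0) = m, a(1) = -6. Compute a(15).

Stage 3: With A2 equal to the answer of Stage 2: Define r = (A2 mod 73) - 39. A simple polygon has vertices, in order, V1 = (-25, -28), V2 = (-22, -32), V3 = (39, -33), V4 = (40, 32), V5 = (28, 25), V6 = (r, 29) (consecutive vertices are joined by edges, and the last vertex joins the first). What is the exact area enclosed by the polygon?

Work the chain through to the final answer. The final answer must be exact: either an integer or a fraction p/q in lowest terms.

3475

Stage 1: 19151 = 11 * 1741; sigma = (1 + 11) * (1 + 1741) = 12 * 1742 = 20904; answer 20904
Stage 2: A1 = 20904; m = -34; a(2) = -3*(-6) + 2*(-34) = -50; iterating: a(2)=-50, a(3)=138, a(4)=-514, a(5)=1818, a(6)=-6482, a(7)=23082, a(8)=-82210, a(9)=292794, a(10)=-1042802, a(11)=3713994, a(12)=-13227586, a(13)=47110746, a(14)=-167787410, a(15)=597583722; answer 597583722
Stage 3: A2 = 597583722; r = -11; cross terms: (-25*-32 - -22*-28)=184, (-22*-33 - 39*-32)=1974, (39*32 - 40*-33)=2568, (40*25 - 28*32)=104, (28*29 - -11*25)=1087, (-11*-28 - -25*29)=1033; twice the area = |6950| = 6950; area = 3475; answer 3475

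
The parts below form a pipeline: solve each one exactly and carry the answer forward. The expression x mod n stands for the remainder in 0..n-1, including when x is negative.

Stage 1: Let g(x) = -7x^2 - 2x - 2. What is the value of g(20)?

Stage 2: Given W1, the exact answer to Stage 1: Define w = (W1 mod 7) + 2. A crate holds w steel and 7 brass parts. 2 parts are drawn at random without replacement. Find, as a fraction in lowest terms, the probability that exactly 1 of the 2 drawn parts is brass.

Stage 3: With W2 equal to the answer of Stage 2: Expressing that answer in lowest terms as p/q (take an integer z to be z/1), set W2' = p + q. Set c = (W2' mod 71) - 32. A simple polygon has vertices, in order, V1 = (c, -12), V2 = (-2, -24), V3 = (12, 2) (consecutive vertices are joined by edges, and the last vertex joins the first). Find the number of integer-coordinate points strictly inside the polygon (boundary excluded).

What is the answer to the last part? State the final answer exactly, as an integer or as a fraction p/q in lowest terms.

148

Stage 1: -7*(20)^2 - 2*(20)^1 - 2 = (-2800) + (-40) + (-2) = -2842; answer -2842
Stage 2: W1 = -2842; w = 2; total draws C(9,2) = 36; favorable C(7,1)*C(2,1) = 14; P = 7/18; answer 7/18
Stage 3: W2 = 7/18; threaded value p + q = 25; c = -7; cross terms: (-7*-24 - -2*-12)=144, (-2*2 - 12*-24)=284, (12*-12 - -7*2)=-130; twice the area = |298| = 298; area = 149; boundary points = 1 + 2 + 1 = 4; strictly interior points = area - boundary/2 + 1 = 148; answer 148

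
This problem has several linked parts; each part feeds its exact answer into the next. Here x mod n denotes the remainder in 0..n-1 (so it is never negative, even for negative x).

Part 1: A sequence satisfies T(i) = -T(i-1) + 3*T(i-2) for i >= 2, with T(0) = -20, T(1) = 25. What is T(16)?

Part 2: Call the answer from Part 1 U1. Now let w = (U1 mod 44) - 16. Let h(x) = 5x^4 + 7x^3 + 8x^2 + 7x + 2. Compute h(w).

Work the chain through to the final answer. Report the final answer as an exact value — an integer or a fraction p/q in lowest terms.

269

Part 1: T(2) = -1*(25) + 3*(-20) = -85; iterating: T(2)=-85, T(3)=160, T(4)=-415, T(5)=895, T(6)=-2140, T(7)=4825, T(8)=-11245, T(9)=25720, T(10)=-59455, T(11)=136615, T(12)=-314980, T(13)=724825, T(14)=-1669765, T(15)=3844240, T(16)=-8853535; answer -8853535
Part 2: U1 = -8853535; w = -3; 5*(-3)^4 + 7*(-3)^3 + 8*(-3)^2 + 7*(-3)^1 + 2 = (405) + (-189) + (72) + (-21) + (2) = 269; answer 269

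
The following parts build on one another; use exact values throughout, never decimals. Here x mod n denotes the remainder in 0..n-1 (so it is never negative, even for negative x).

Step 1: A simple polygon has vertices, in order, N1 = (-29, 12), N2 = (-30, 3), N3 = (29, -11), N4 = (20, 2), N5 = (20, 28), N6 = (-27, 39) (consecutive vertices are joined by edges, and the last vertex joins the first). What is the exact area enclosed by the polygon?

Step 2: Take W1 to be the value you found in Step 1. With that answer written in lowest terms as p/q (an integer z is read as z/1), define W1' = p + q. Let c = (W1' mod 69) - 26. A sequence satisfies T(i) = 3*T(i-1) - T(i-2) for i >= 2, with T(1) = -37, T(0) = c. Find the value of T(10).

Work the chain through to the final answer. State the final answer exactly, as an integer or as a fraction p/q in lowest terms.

Step 1: cross terms: (-29*3 - -30*12)=273, (-30*-11 - 29*3)=243, (29*2 - 20*-11)=278, (20*28 - 20*2)=520, (20*39 - -27*28)=1536, (-27*12 - -29*39)=807; twice the area = |3657| = 3657; area = 3657/2; answer 3657/2
Step 2: W1 = 3657/2; threaded value p + q = 3659; c = -24; T(2) = 3*(-37) - 1*(-24) = -87; iterating: T(2)=-87, T(3)=-224, T(4)=-585, T(5)=-1531, T(6)=-4008, T(7)=-10493, T(8)=-27471, T(9)=-71920, T(10)=-188289; answer -188289

-188289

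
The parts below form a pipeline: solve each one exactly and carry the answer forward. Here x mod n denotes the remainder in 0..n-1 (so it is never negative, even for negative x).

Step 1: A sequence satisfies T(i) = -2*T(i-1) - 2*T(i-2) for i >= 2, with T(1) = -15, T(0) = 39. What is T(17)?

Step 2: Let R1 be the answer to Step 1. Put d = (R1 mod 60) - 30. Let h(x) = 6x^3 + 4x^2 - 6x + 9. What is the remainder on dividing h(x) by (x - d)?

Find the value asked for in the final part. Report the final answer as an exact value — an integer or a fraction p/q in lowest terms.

-158211

Step 1: T(2) = -2*(-15) - 2*(39) = -48; iterating: T(2)=-48, T(3)=126, T(4)=-156, T(5)=60, T(6)=192, T(7)=-504, T(8)=624, T(9)=-240, T(10)=-768, T(11)=2016, T(12)=-2496, T(13)=960, T(14)=3072, T(15)=-8064, T(16)=9984, T(17)=-3840; answer -3840
Step 2: R1 = -3840; d = -30; remainder = value at the root: 6*(-30)^3 + 4*(-30)^2 - 6*(-30)^1 + 9 = (-162000) + (3600) + (180) + (9) = -158211; answer -158211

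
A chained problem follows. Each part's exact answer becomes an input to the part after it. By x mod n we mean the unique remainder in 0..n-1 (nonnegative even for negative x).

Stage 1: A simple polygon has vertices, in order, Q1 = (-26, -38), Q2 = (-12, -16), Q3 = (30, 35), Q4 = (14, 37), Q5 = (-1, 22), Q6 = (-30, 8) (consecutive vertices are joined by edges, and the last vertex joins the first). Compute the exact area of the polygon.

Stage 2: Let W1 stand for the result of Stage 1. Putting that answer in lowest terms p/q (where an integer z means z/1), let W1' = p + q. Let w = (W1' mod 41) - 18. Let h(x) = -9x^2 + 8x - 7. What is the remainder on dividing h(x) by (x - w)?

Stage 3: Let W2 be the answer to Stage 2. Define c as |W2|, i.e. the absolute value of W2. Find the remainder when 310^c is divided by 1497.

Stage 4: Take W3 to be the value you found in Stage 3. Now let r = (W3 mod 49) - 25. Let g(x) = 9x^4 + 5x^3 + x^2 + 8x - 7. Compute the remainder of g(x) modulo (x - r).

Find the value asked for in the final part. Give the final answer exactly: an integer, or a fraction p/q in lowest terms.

55406

Stage 1: cross terms: (-26*-16 - -12*-38)=-40, (-12*35 - 30*-16)=60, (30*37 - 14*35)=620, (14*22 - -1*37)=345, (-1*8 - -30*22)=652, (-30*-38 - -26*8)=1348; twice the area = |2985| = 2985; area = 2985/2; answer 2985/2
Stage 2: W1 = 2985/2; threaded value p + q = 2987; w = 17; remainder = value at the root: -9*(17)^2 + 8*(17)^1 - 7 = (-2601) + (136) + (-7) = -2472; answer -2472
Stage 3: W2 = -2472; c = 2472; squarings mod 1497: 310^1=310, 310^2=292, 310^4=1432, 310^8=1231, 310^16=397, 310^32=424, 310^64=136, 310^128=532, 310^256=91, 310^512=796, 310^1024=385, 310^2048=22; 310^2472 = 310^8 * 310^32 * 310^128 * 310^256 * 310^2048 = 16 (mod 1497); answer 16
Stage 4: W3 = 16; r = -9; remainder = value at the root: 9*(-9)^4 + 5*(-9)^3 + 1*(-9)^2 + 8*(-9)^1 - 7 = (59049) + (-3645) + (81) + (-72) + (-7) = 55406; answer 55406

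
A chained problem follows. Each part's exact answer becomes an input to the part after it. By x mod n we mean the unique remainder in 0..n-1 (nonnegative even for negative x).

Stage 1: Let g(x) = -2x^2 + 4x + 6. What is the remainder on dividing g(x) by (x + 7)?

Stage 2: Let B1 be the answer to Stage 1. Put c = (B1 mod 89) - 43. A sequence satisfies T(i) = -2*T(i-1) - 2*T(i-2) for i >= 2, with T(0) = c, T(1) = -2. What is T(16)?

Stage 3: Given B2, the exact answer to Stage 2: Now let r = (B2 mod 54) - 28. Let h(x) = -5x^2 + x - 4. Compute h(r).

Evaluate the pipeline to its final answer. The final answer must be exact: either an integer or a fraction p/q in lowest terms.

Stage 1: remainder = value at the root: -2*(-7)^2 + 4*(-7)^1 + 6 = (-98) + (-28) + (6) = -120; answer -120
Stage 2: B1 = -120; c = 15; T(2) = -2*(-2) - 2*(15) = -26; iterating: T(2)=-26, T(3)=56, T(4)=-60, T(5)=8, T(6)=104, T(7)=-224, T(8)=240, T(9)=-32, T(10)=-416, T(11)=896, T(12)=-960, T(13)=128, T(14)=1664, T(15)=-3584, T(16)=3840; answer 3840
Stage 3: B2 = 3840; r = -22; -5*(-22)^2 + 1*(-22)^1 - 4 = (-2420) + (-22) + (-4) = -2446; answer -2446

-2446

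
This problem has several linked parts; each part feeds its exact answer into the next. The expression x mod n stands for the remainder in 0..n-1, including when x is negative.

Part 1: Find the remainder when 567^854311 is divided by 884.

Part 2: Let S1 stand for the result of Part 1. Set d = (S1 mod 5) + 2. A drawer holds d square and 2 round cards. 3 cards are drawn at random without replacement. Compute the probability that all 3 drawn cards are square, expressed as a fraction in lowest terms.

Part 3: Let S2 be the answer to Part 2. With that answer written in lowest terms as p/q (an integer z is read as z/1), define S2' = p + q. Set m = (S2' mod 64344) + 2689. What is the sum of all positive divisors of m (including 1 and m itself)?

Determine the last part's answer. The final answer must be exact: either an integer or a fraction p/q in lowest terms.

8680

Part 1: squarings mod 884: 567^1=567, 567^2=597, 567^4=157, 567^8=781, 567^16=1, 567^32=1, 567^64=1, 567^128=1, 567^256=1, 567^512=1, 567^1024=1, 567^2048=1, 567^4096=1, 567^8192=1, 567^16384=1, 567^32768=1, 567^65536=1, 567^131072=1, 567^262144=1, 567^524288=1; 567^854311 = 567^1 * 567^2 * 567^4 * 567^32 * 567^256 * 567^2048 * 567^65536 * 567^262144 * 567^524288 = 31 (mod 884); answer 31
Part 2: S1 = 31; d = 3; total draws C(5,3) = 10; favorable C(3,3) = 1; P = 1/10; answer 1/10
Part 3: S2 = 1/10; threaded value p + q = 11; m = 2700; 2700 = 2^2 * 3^3 * 5^2; sigma = (1 + 2 + 4) * (1 + 3 + 9 + 27) * (1 + 5 + 25) = 7 * 40 * 31 = 8680; answer 8680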